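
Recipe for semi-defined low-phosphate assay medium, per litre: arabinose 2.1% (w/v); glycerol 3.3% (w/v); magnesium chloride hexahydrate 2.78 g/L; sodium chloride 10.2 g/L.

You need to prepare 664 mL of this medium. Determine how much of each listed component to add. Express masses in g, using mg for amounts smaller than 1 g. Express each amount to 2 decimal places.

Target volume = 664 mL = 0.664 L.
arabinose: 2.1% w/v = 21 g/L → 21 × 0.664 L = 13.94 g
glycerol: 3.3 g per 100 mL × 664 mL ÷ 100 = 21.91 g
magnesium chloride hexahydrate: 2.78 g/L × 0.664 L = 1.85 g
sodium chloride: 10.2 g/L × 0.664 L = 6.77 g

arabinose 13.94 g; glycerol 21.91 g; magnesium chloride hexahydrate 1.85 g; sodium chloride 6.77 g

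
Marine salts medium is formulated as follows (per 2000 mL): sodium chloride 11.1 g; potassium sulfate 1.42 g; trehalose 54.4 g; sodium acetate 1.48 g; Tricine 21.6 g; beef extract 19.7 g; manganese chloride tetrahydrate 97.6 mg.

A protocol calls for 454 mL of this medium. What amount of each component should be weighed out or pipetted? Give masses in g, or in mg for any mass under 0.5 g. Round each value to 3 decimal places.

sodium chloride 2.520 g; potassium sulfate 322.340 mg; trehalose 12.349 g; sodium acetate 335.960 mg; Tricine 4.903 g; beef extract 4.472 g; manganese chloride tetrahydrate 22.155 mg

Scale factor = 454 mL / 2000 mL = 0.227.
sodium chloride: 11.1 g × (454 mL / 2000 mL) = 2.520 g
potassium sulfate: 1.42 g × (454 mL / 2000 mL) = 0.32234 g = 322.340 mg
trehalose: 54.4 g × (454 mL / 2000 mL) = 12.349 g
sodium acetate: 1.48 g × (454 mL / 2000 mL) = 0.33596 g = 335.960 mg
Tricine: 21.6 g × (454 mL / 2000 mL) = 4.903 g
beef extract: 19.7 g × (454 mL / 2000 mL) = 4.472 g
manganese chloride tetrahydrate: 97.6 mg × (454 mL / 2000 mL) = 22.155 mg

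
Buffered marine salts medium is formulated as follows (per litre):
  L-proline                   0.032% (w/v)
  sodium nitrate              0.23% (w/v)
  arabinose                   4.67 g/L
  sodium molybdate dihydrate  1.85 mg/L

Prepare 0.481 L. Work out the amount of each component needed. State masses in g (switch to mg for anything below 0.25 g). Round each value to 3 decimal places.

L-proline 153.920 mg; sodium nitrate 1.106 g; arabinose 2.246 g; sodium molybdate dihydrate 0.890 mg

Working volume: 0.481 L.
L-proline: 0.032% w/v = 0.32 g/L → 0.32 × 0.481 L = 0.15392 g = 153.920 mg
sodium nitrate: 0.23 g per 100 mL × 481 mL ÷ 100 = 1.106 g
arabinose: 4.67 g/L × 0.481 L = 2.246 g
sodium molybdate dihydrate: 1.85 mg/L × 0.481 L = 0.890 mg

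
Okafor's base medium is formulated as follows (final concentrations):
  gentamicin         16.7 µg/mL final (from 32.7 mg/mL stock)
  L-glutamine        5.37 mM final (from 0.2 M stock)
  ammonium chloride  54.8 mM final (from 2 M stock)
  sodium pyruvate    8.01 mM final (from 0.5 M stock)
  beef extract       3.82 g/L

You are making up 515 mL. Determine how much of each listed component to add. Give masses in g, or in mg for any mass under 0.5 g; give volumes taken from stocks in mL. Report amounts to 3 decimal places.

gentamicin 0.263 mL; L-glutamine 13.828 mL; ammonium chloride 14.111 mL; sodium pyruvate 8.250 mL; beef extract 1.967 g

Target volume = 515 mL = 0.515 L.
gentamicin: C1V1 = C2V2 → 16.7 µg/mL × 515 mL ÷ 32700 µg/mL = 0.263 mL
L-glutamine: V = C2·V2/C1 = 5.37 mM × 515 mL ÷ 200 mM = 13.828 mL
ammonium chloride: C1V1 = C2V2 → 54.8 mM × 515 mL ÷ 2000 mM = 14.111 mL
sodium pyruvate: V = C2·V2/C1 = 8.01 mM × 515 mL ÷ 500 mM = 8.250 mL
beef extract: 3.82 g/L × 0.515 L = 1.967 g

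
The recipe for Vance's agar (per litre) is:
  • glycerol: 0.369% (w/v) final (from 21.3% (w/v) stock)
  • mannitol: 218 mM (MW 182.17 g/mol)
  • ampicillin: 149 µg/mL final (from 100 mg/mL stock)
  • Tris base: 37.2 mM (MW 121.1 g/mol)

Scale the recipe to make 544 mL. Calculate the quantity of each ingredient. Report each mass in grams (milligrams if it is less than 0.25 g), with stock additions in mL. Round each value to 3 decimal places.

glycerol 9.424 mL; mannitol 21.604 g; ampicillin 0.811 mL; Tris base 2.451 g

Working volume: 544 mL = 0.544 L.
glycerol: V = C2·V2/C1 = 0.369% ÷ 21.3% × 544 mL = 9.424 mL
mannitol: 218 mmol/L × 182.17 g/mol × 0.544 L ÷ 1000 = 21.604 g
ampicillin: V = C2·V2/C1 = 149 µg/mL × 544 mL ÷ 100000 µg/mL = 0.811 mL
Tris base: 37.2 mmol/L × 121.1 g/mol × 0.544 L ÷ 1000 = 2.451 g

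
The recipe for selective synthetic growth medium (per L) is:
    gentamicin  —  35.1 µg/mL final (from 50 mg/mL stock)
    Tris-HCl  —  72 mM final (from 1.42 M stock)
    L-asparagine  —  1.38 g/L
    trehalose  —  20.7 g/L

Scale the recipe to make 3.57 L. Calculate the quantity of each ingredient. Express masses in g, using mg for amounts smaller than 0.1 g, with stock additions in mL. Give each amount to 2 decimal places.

Scale factor relative to 1 L: 3.57.
gentamicin: dilute stock: 35.1 µg/mL × 3570 mL ÷ 50000 µg/mL = 2.51 mL
Tris-HCl: V = C2·V2/C1 = 72 mM × 3570 mL ÷ 1420 mM = 181.01 mL
L-asparagine: 1.38 g/L × 3.57 L = 4.93 g
trehalose: 20.7 g/L × 3.57 L = 73.90 g

gentamicin 2.51 mL; Tris-HCl 181.01 mL; L-asparagine 4.93 g; trehalose 73.90 g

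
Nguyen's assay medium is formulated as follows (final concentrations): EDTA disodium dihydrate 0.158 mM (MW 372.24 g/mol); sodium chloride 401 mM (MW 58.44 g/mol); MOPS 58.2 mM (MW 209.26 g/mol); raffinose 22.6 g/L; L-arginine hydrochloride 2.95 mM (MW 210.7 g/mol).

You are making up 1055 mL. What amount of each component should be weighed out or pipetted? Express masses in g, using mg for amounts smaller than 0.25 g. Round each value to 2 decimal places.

EDTA disodium dihydrate 62.05 mg; sodium chloride 24.72 g; MOPS 12.85 g; raffinose 23.84 g; L-arginine hydrochloride 0.66 g

Working volume: 1055 mL = 1.055 L.
EDTA disodium dihydrate: 0.158 mmol/L × 372.24 mg/mmol × 1.055 L = 62.05 mg
sodium chloride: 401 mmol/L × 58.44 g/mol × 1.055 L ÷ 1000 = 24.72 g
MOPS: 58.2 mmol/L × 209.26 g/mol × 1.055 L ÷ 1000 = 12.85 g
raffinose: 22.6 g/L × 1.055 L = 23.84 g
L-arginine hydrochloride: 2.95 mmol/L × 210.7 g/mol × 1.055 L ÷ 1000 = 0.66 g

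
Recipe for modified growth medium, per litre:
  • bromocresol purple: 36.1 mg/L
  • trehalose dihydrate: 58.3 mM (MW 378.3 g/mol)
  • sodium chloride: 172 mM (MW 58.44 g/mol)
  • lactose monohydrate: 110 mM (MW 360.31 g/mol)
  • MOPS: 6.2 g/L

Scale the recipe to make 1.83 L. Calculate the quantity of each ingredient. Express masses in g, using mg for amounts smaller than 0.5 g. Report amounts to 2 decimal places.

bromocresol purple 66.06 mg; trehalose dihydrate 40.36 g; sodium chloride 18.39 g; lactose monohydrate 72.53 g; MOPS 11.35 g

Working volume: 1.83 L.
bromocresol purple: 36.1 mg/L × 1.83 L = 66.06 mg
trehalose dihydrate: 58.3 mmol/L × 378.3 g/mol × 1.83 L ÷ 1000 = 40.36 g
sodium chloride: 172 mmol/L × 58.44 g/mol × 1.83 L ÷ 1000 = 18.39 g
lactose monohydrate: 110 mmol/L × 360.31 g/mol × 1.83 L ÷ 1000 = 72.53 g
MOPS: 6.2 g/L × 1.83 L = 11.35 g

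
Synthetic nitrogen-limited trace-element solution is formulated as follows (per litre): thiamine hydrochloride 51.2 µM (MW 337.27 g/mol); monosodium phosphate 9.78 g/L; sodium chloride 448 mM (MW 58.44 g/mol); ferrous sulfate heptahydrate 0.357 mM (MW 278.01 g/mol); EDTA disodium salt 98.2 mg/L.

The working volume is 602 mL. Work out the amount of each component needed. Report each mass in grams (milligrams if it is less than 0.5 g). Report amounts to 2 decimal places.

thiamine hydrochloride 10.40 mg; monosodium phosphate 5.89 g; sodium chloride 15.76 g; ferrous sulfate heptahydrate 59.75 mg; EDTA disodium salt 59.12 mg

Scale factor relative to 1 L: 0.602.
thiamine hydrochloride: 51.2 µmol/L × 337.27 g/mol × 0.602 L ÷ 1000 = 10.40 mg
monosodium phosphate: 9.78 g/L × 0.602 L = 5.89 g
sodium chloride: 448 mmol/L × 58.44 g/mol × 0.602 L ÷ 1000 = 15.76 g
ferrous sulfate heptahydrate: 0.357 mmol/L × 278.01 mg/mmol × 0.602 L = 59.75 mg
EDTA disodium salt: 98.2 mg/L × 0.602 L = 59.12 mg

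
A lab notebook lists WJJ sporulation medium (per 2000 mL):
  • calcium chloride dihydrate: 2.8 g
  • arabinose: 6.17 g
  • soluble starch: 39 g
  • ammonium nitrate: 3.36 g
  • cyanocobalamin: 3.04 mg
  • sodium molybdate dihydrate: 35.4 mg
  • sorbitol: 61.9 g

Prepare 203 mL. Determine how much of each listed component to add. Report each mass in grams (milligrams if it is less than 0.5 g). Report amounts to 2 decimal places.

calcium chloride dihydrate 284.20 mg; arabinose 0.63 g; soluble starch 3.96 g; ammonium nitrate 341.04 mg; cyanocobalamin 0.31 mg; sodium molybdate dihydrate 3.59 mg; sorbitol 6.28 g

Scale factor = 203 mL / 2000 mL = 0.1015.
calcium chloride dihydrate: 2.8 g × (203 mL / 2000 mL) = 0.2842 g = 284.20 mg
arabinose: 6.17 g × (203 mL / 2000 mL) = 0.63 g
soluble starch: 39 g × (203 mL / 2000 mL) = 3.96 g
ammonium nitrate: 3.36 g × (203 mL / 2000 mL) = 0.34104 g = 341.04 mg
cyanocobalamin: 3.04 mg × (203 mL / 2000 mL) = 0.31 mg
sodium molybdate dihydrate: 35.4 mg × (203 mL / 2000 mL) = 3.59 mg
sorbitol: 61.9 g × (203 mL / 2000 mL) = 6.28 g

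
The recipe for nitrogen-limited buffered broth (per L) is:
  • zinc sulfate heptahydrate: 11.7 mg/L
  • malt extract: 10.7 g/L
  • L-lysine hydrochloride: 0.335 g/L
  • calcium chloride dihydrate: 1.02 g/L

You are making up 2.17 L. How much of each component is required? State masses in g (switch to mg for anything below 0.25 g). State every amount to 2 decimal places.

Working volume: 2.17 L.
zinc sulfate heptahydrate: 11.7 mg/L × 2.17 L = 25.39 mg
malt extract: 10.7 g/L × 2.17 L = 23.22 g
L-lysine hydrochloride: 0.335 g/L × 2.17 L = 0.73 g
calcium chloride dihydrate: 1.02 g/L × 2.17 L = 2.21 g

zinc sulfate heptahydrate 25.39 mg; malt extract 23.22 g; L-lysine hydrochloride 0.73 g; calcium chloride dihydrate 2.21 g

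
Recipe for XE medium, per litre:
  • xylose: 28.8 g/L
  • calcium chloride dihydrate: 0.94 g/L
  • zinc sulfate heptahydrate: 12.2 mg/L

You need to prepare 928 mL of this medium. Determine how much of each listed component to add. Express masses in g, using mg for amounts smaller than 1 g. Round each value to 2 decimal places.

xylose 26.73 g; calcium chloride dihydrate 872.32 mg; zinc sulfate heptahydrate 11.32 mg

Target volume = 928 mL = 0.928 L.
xylose: 28.8 g/L × 0.928 L = 26.73 g
calcium chloride dihydrate: 0.94 g/L × 0.928 L = 0.87232 g = 872.32 mg
zinc sulfate heptahydrate: 12.2 mg/L × 0.928 L = 11.32 mg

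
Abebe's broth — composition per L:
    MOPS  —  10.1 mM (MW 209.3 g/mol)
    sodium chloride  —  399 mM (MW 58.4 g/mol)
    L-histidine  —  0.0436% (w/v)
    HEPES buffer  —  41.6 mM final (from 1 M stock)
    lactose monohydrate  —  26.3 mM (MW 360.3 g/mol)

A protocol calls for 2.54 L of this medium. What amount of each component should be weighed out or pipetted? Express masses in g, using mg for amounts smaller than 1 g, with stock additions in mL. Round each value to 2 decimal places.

Scale factor relative to 1 L: 2.54.
MOPS: 10.1 mmol/L × 209.3 g/mol × 2.54 L ÷ 1000 = 5.37 g
sodium chloride: 399 mmol/L × 58.4 g/mol × 2.54 L ÷ 1000 = 59.19 g
L-histidine: 0.0436% w/v = 0.436 g/L → 0.436 × 2.54 L = 1.11 g
HEPES buffer: dilute stock: 41.6 mM × 2540 mL ÷ 1000 mM = 105.66 mL
lactose monohydrate: 26.3 mmol/L × 360.3 g/mol × 2.54 L ÷ 1000 = 24.07 g

MOPS 5.37 g; sodium chloride 59.19 g; L-histidine 1.11 g; HEPES buffer 105.66 mL; lactose monohydrate 24.07 g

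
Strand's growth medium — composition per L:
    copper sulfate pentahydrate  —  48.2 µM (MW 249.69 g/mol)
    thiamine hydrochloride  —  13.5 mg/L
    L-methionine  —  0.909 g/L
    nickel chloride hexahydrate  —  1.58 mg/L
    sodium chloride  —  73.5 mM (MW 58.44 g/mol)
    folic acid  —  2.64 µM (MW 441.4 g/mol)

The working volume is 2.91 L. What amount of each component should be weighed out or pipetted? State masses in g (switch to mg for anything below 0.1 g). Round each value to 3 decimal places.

copper sulfate pentahydrate 35.022 mg; thiamine hydrochloride 39.285 mg; L-methionine 2.645 g; nickel chloride hexahydrate 4.598 mg; sodium chloride 12.499 g; folic acid 3.391 mg

Working volume: 2.91 L.
copper sulfate pentahydrate: 48.2 µmol/L × 249.69 g/mol × 2.91 L ÷ 1000 = 35.022 mg
thiamine hydrochloride: 13.5 mg/L × 2.91 L = 39.285 mg
L-methionine: 0.909 g/L × 2.91 L = 2.645 g
nickel chloride hexahydrate: 1.58 mg/L × 2.91 L = 4.598 mg
sodium chloride: 73.5 mmol/L × 58.44 g/mol × 2.91 L ÷ 1000 = 12.499 g
folic acid: 2.64 µmol/L × 441.4 g/mol × 2.91 L ÷ 1000 = 3.391 mg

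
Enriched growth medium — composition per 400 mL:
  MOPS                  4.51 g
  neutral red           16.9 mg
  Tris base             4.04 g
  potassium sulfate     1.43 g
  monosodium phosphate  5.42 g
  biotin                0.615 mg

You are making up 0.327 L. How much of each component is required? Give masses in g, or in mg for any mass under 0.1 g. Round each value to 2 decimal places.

Scale factor = 327 mL / 400 mL = 0.8175.
MOPS: 4.51 g × (327 mL / 400 mL) = 3.69 g
neutral red: 16.9 mg × (327 mL / 400 mL) = 13.82 mg
Tris base: 4.04 g × (327 mL / 400 mL) = 3.30 g
potassium sulfate: 1.43 g × (327 mL / 400 mL) = 1.17 g
monosodium phosphate: 5.42 g × (327 mL / 400 mL) = 4.43 g
biotin: 0.615 mg × (327 mL / 400 mL) = 0.50 mg

MOPS 3.69 g; neutral red 13.82 mg; Tris base 3.30 g; potassium sulfate 1.17 g; monosodium phosphate 4.43 g; biotin 0.50 mg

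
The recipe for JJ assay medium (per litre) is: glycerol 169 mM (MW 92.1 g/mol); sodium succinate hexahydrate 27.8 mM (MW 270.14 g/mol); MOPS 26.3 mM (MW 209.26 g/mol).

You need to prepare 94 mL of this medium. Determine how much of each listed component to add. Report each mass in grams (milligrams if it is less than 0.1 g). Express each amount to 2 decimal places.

Target volume = 94 mL = 0.094 L.
glycerol: 169 mmol/L × 92.1 g/mol × 0.094 L ÷ 1000 = 1.46 g
sodium succinate hexahydrate: 27.8 mmol/L × 270.14 g/mol × 0.094 L ÷ 1000 = 0.71 g
MOPS: 26.3 mmol/L × 209.26 g/mol × 0.094 L ÷ 1000 = 0.52 g

glycerol 1.46 g; sodium succinate hexahydrate 0.71 g; MOPS 0.52 g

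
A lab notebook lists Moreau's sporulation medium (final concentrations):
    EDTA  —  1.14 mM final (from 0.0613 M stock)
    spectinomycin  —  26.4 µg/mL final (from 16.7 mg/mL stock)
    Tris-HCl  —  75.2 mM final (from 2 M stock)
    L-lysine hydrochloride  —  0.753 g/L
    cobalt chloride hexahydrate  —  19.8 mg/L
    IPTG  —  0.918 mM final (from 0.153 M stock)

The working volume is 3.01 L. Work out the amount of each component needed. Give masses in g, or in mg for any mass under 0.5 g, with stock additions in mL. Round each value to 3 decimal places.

Scale factor relative to 1 L: 3.01.
EDTA: dilute stock: 1.14 mM × 3010 mL ÷ 61.3 mM = 55.977 mL
spectinomycin: C1V1 = C2V2 → 26.4 µg/mL × 3010 mL ÷ 16700 µg/mL = 4.758 mL
Tris-HCl: V = C2·V2/C1 = 75.2 mM × 3010 mL ÷ 2000 mM = 113.176 mL
L-lysine hydrochloride: 0.753 g/L × 3.01 L = 2.267 g
cobalt chloride hexahydrate: 19.8 mg/L × 3.01 L = 59.598 mg
IPTG: dilute stock: 0.918 mM × 3010 mL ÷ 153 mM = 18.060 mL

EDTA 55.977 mL; spectinomycin 4.758 mL; Tris-HCl 113.176 mL; L-lysine hydrochloride 2.267 g; cobalt chloride hexahydrate 59.598 mg; IPTG 18.060 mL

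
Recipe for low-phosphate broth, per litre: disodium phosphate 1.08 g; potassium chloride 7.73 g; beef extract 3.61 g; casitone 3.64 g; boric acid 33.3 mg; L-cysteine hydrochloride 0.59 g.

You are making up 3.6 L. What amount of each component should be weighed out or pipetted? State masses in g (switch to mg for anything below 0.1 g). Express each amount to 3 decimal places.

Scale factor = 3600 mL / 1000 mL = 3.6.
disodium phosphate: 1.08 g × (3600 mL / 1000 mL) = 3.888 g
potassium chloride: 7.73 g × (3600 mL / 1000 mL) = 27.828 g
beef extract: 3.61 g × (3600 mL / 1000 mL) = 12.996 g
casitone: 3.64 g × (3600 mL / 1000 mL) = 13.104 g
boric acid: 33.3 mg × (3600 mL / 1000 mL) = 119.88 mg = 0.120 g
L-cysteine hydrochloride: 0.59 g × (3600 mL / 1000 mL) = 2.124 g

disodium phosphate 3.888 g; potassium chloride 27.828 g; beef extract 12.996 g; casitone 13.104 g; boric acid 0.120 g; L-cysteine hydrochloride 2.124 g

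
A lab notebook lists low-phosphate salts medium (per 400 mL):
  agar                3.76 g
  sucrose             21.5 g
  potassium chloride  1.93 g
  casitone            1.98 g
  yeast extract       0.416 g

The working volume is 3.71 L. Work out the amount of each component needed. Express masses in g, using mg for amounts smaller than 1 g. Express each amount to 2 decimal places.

agar 34.87 g; sucrose 199.41 g; potassium chloride 17.90 g; casitone 18.36 g; yeast extract 3.86 g

Ratio of target to recipe volume: 3710 / 400 = 9.275.
agar: 3.76 g × (3710 mL / 400 mL) = 34.87 g
sucrose: 21.5 g × (3710 mL / 400 mL) = 199.41 g
potassium chloride: 1.93 g × (3710 mL / 400 mL) = 17.90 g
casitone: 1.98 g × (3710 mL / 400 mL) = 18.36 g
yeast extract: 0.416 g × (3710 mL / 400 mL) = 3.86 g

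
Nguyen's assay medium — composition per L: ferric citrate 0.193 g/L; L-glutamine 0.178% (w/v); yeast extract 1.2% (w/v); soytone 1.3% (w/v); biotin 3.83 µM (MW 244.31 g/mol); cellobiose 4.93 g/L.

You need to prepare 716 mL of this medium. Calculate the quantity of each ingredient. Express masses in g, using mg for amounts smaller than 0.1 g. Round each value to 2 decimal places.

ferric citrate 0.14 g; L-glutamine 1.27 g; yeast extract 8.59 g; soytone 9.31 g; biotin 0.67 mg; cellobiose 3.53 g

Scale factor relative to 1 L: 0.716.
ferric citrate: 0.193 g/L × 0.716 L = 0.14 g
L-glutamine: 0.178 g per 100 mL × 716 mL ÷ 100 = 1.27 g
yeast extract: 1.2 g per 100 mL × 716 mL ÷ 100 = 8.59 g
soytone: 1.3% w/v = 13 g/L → 13 × 0.716 L = 9.31 g
biotin: 3.83 µmol/L × 244.31 g/mol × 0.716 L ÷ 1000 = 0.67 mg
cellobiose: 4.93 g/L × 0.716 L = 3.53 g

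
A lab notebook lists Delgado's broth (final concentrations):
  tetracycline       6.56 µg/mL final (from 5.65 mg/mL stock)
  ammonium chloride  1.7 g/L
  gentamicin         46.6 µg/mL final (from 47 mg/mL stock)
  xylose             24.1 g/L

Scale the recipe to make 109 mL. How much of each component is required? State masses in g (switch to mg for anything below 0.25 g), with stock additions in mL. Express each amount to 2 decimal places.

tetracycline 0.13 mL; ammonium chloride 185.30 mg; gentamicin 0.11 mL; xylose 2.63 g

Target volume = 109 mL = 0.109 L.
tetracycline: C1V1 = C2V2 → 6.56 µg/mL × 109 mL ÷ 5650 µg/mL = 0.13 mL
ammonium chloride: 1.7 g/L × 0.109 L = 0.1853 g = 185.30 mg
gentamicin: C1V1 = C2V2 → 46.6 µg/mL × 109 mL ÷ 47000 µg/mL = 0.11 mL
xylose: 24.1 g/L × 0.109 L = 2.63 g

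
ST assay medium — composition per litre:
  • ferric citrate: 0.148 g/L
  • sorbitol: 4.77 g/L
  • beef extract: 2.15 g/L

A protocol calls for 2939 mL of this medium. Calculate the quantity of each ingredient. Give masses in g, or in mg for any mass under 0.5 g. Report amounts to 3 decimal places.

ferric citrate 434.972 mg; sorbitol 14.019 g; beef extract 6.319 g

Target volume = 2939 mL = 2.939 L.
ferric citrate: 0.148 g/L × 2.939 L = 0.434972 g = 434.972 mg
sorbitol: 4.77 g/L × 2.939 L = 14.019 g
beef extract: 2.15 g/L × 2.939 L = 6.319 g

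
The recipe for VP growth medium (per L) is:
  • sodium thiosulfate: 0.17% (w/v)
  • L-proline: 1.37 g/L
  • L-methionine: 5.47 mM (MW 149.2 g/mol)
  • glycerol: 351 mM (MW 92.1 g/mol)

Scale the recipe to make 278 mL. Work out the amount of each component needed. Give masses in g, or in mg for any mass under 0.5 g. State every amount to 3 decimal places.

Working volume: 278 mL = 0.278 L.
sodium thiosulfate: 0.17 g per 100 mL × 278 mL ÷ 100 = 0.4726 g = 472.600 mg
L-proline: 1.37 g/L × 0.278 L = 0.38086 g = 380.860 mg
L-methionine: 5.47 mmol/L × 149.2 mg/mmol × 0.278 L = 226.882 mg
glycerol: 351 mmol/L × 92.1 g/mol × 0.278 L ÷ 1000 = 8.987 g

sodium thiosulfate 472.600 mg; L-proline 380.860 mg; L-methionine 226.882 mg; glycerol 8.987 g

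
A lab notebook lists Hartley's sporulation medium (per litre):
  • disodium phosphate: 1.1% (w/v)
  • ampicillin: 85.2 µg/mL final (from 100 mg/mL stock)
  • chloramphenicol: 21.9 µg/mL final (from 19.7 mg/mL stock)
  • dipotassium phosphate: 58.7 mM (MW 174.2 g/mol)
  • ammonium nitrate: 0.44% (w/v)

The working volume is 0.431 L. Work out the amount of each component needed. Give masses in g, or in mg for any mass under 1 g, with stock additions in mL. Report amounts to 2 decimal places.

disodium phosphate 4.74 g; ampicillin 0.37 mL; chloramphenicol 0.48 mL; dipotassium phosphate 4.41 g; ammonium nitrate 1.90 g

Working volume: 0.431 L.
disodium phosphate: 1.1% w/v = 11 g/L → 11 × 0.431 L = 4.74 g
ampicillin: dilute stock: 85.2 µg/mL × 431 mL ÷ 100000 µg/mL = 0.37 mL
chloramphenicol: V = C2·V2/C1 = 21.9 µg/mL × 431 mL ÷ 19700 µg/mL = 0.48 mL
dipotassium phosphate: 58.7 mmol/L × 174.2 g/mol × 0.431 L ÷ 1000 = 4.41 g
ammonium nitrate: 0.44% w/v = 4.4 g/L → 4.4 × 0.431 L = 1.90 g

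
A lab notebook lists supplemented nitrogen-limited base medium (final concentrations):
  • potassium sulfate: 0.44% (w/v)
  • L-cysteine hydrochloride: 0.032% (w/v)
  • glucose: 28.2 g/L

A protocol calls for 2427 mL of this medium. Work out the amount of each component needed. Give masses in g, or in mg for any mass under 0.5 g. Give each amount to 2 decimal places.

potassium sulfate 10.68 g; L-cysteine hydrochloride 0.78 g; glucose 68.44 g

Target volume = 2427 mL = 2.427 L.
potassium sulfate: 0.44% w/v = 4.4 g/L → 4.4 × 2.427 L = 10.68 g
L-cysteine hydrochloride: 0.032% w/v = 0.32 g/L → 0.32 × 2.427 L = 0.78 g
glucose: 28.2 g/L × 2.427 L = 68.44 g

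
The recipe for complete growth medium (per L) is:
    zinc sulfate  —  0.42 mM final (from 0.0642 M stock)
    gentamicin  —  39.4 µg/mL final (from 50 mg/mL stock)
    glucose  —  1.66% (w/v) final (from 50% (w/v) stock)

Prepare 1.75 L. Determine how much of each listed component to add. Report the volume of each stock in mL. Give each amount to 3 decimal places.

Scale factor relative to 1 L: 1.75.
zinc sulfate: dilute stock: 0.42 mM × 1750 mL ÷ 64.2 mM = 11.449 mL
gentamicin: V = C2·V2/C1 = 39.4 µg/mL × 1750 mL ÷ 50000 µg/mL = 1.379 mL
glucose: C1V1 = C2V2 → 1.66% ÷ 50% × 1750 mL = 58.100 mL

zinc sulfate 11.449 mL; gentamicin 1.379 mL; glucose 58.100 mL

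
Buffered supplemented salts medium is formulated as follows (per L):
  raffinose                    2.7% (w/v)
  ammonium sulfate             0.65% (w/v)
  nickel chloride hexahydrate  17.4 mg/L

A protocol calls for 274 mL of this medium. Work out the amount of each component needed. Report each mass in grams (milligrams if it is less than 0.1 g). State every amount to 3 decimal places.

raffinose 7.398 g; ammonium sulfate 1.781 g; nickel chloride hexahydrate 4.768 mg

Working volume: 274 mL = 0.274 L.
raffinose: 2.7 g per 100 mL × 274 mL ÷ 100 = 7.398 g
ammonium sulfate: 0.65% w/v = 6.5 g/L → 6.5 × 0.274 L = 1.781 g
nickel chloride hexahydrate: 17.4 mg/L × 0.274 L = 4.768 mg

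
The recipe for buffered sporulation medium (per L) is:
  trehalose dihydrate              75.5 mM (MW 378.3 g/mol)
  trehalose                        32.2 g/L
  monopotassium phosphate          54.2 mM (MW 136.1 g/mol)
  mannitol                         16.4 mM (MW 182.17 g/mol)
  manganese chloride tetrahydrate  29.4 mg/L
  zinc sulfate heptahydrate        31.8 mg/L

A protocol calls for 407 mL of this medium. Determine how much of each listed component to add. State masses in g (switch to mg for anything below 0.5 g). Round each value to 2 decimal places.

trehalose dihydrate 11.62 g; trehalose 13.11 g; monopotassium phosphate 3.00 g; mannitol 1.22 g; manganese chloride tetrahydrate 11.97 mg; zinc sulfate heptahydrate 12.94 mg

Target volume = 407 mL = 0.407 L.
trehalose dihydrate: 75.5 mmol/L × 378.3 g/mol × 0.407 L ÷ 1000 = 11.62 g
trehalose: 32.2 g/L × 0.407 L = 13.11 g
monopotassium phosphate: 54.2 mmol/L × 136.1 g/mol × 0.407 L ÷ 1000 = 3.00 g
mannitol: 16.4 mmol/L × 182.17 g/mol × 0.407 L ÷ 1000 = 1.22 g
manganese chloride tetrahydrate: 29.4 mg/L × 0.407 L = 11.97 mg
zinc sulfate heptahydrate: 31.8 mg/L × 0.407 L = 12.94 mg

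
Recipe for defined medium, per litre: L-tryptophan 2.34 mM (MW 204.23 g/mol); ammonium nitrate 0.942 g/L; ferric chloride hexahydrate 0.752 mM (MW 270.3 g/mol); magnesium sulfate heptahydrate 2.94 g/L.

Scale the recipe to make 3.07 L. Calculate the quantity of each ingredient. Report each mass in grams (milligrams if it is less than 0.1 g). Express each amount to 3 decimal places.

Scale factor relative to 1 L: 3.07.
L-tryptophan: 2.34 mmol/L × 204.23 g/mol × 3.07 L ÷ 1000 = 1.467 g
ammonium nitrate: 0.942 g/L × 3.07 L = 2.892 g
ferric chloride hexahydrate: 0.752 mmol/L × 270.3 g/mol × 3.07 L ÷ 1000 = 0.624 g
magnesium sulfate heptahydrate: 2.94 g/L × 3.07 L = 9.026 g

L-tryptophan 1.467 g; ammonium nitrate 2.892 g; ferric chloride hexahydrate 0.624 g; magnesium sulfate heptahydrate 9.026 g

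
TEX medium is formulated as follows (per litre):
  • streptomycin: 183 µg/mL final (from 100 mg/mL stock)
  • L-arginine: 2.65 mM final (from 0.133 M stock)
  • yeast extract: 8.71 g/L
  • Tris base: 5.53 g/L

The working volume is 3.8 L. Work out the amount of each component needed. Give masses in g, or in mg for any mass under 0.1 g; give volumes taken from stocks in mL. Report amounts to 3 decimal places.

Scale factor relative to 1 L: 3.8.
streptomycin: C1V1 = C2V2 → 183 µg/mL × 3800 mL ÷ 100000 µg/mL = 6.954 mL
L-arginine: C1V1 = C2V2 → 2.65 mM × 3800 mL ÷ 133 mM = 75.714 mL
yeast extract: 8.71 g/L × 3.8 L = 33.098 g
Tris base: 5.53 g/L × 3.8 L = 21.014 g

streptomycin 6.954 mL; L-arginine 75.714 mL; yeast extract 33.098 g; Tris base 21.014 g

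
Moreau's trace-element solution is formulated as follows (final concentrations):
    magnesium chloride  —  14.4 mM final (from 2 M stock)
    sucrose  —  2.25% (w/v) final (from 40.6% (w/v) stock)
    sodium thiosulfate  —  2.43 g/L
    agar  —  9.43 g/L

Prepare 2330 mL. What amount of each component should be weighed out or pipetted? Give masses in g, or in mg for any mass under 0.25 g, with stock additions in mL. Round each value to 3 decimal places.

magnesium chloride 16.776 mL; sucrose 129.126 mL; sodium thiosulfate 5.662 g; agar 21.972 g

Working volume: 2330 mL = 2.33 L.
magnesium chloride: dilute stock: 14.4 mM × 2330 mL ÷ 2000 mM = 16.776 mL
sucrose: V = C2·V2/C1 = 2.25% ÷ 40.6% × 2330 mL = 129.126 mL
sodium thiosulfate: 2.43 g/L × 2.33 L = 5.662 g
agar: 9.43 g/L × 2.33 L = 21.972 g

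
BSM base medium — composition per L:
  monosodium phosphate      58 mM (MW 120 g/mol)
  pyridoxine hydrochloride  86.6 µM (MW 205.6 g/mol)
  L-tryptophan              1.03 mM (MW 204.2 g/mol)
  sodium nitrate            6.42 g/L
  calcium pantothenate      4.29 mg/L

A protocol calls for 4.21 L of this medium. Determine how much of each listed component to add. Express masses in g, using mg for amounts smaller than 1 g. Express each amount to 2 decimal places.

Working volume: 4.21 L.
monosodium phosphate: 58 mmol/L × 120 g/mol × 4.21 L ÷ 1000 = 29.30 g
pyridoxine hydrochloride: 86.6 µmol/L × 205.6 g/mol × 4.21 L ÷ 1000 = 74.96 mg
L-tryptophan: 1.03 mmol/L × 204.2 mg/mmol × 4.21 L = 885.47 mg
sodium nitrate: 6.42 g/L × 4.21 L = 27.03 g
calcium pantothenate: 4.29 mg/L × 4.21 L = 18.06 mg

monosodium phosphate 29.30 g; pyridoxine hydrochloride 74.96 mg; L-tryptophan 885.47 mg; sodium nitrate 27.03 g; calcium pantothenate 18.06 mg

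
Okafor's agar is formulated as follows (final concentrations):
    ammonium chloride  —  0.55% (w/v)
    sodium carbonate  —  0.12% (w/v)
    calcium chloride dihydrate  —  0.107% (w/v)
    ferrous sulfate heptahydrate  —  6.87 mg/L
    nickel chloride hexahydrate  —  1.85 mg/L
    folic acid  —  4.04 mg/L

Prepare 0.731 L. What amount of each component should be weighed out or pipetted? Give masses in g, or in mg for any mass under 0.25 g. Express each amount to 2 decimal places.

ammonium chloride 4.02 g; sodium carbonate 0.88 g; calcium chloride dihydrate 0.78 g; ferrous sulfate heptahydrate 5.02 mg; nickel chloride hexahydrate 1.35 mg; folic acid 2.95 mg

Working volume: 0.731 L.
ammonium chloride: 0.55% w/v = 5.5 g/L → 5.5 × 0.731 L = 4.02 g
sodium carbonate: 0.12 g per 100 mL × 731 mL ÷ 100 = 0.88 g
calcium chloride dihydrate: 0.107% w/v = 1.07 g/L → 1.07 × 0.731 L = 0.78 g
ferrous sulfate heptahydrate: 6.87 mg/L × 0.731 L = 5.02 mg
nickel chloride hexahydrate: 1.85 mg/L × 0.731 L = 1.35 mg
folic acid: 4.04 mg/L × 0.731 L = 2.95 mg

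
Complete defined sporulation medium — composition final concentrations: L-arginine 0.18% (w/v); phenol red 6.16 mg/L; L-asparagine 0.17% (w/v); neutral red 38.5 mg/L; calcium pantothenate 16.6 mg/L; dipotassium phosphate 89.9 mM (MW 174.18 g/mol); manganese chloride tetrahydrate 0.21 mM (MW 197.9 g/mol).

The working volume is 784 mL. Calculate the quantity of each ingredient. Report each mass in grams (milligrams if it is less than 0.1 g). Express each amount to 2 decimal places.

L-arginine 1.41 g; phenol red 4.83 mg; L-asparagine 1.33 g; neutral red 30.18 mg; calcium pantothenate 13.01 mg; dipotassium phosphate 12.28 g; manganese chloride tetrahydrate 32.58 mg

Target volume = 784 mL = 0.784 L.
L-arginine: 0.18 g per 100 mL × 784 mL ÷ 100 = 1.41 g
phenol red: 6.16 mg/L × 0.784 L = 4.83 mg
L-asparagine: 0.17 g per 100 mL × 784 mL ÷ 100 = 1.33 g
neutral red: 38.5 mg/L × 0.784 L = 30.18 mg
calcium pantothenate: 16.6 mg/L × 0.784 L = 13.01 mg
dipotassium phosphate: 89.9 mmol/L × 174.18 g/mol × 0.784 L ÷ 1000 = 12.28 g
manganese chloride tetrahydrate: 0.21 mmol/L × 197.9 mg/mmol × 0.784 L = 32.58 mg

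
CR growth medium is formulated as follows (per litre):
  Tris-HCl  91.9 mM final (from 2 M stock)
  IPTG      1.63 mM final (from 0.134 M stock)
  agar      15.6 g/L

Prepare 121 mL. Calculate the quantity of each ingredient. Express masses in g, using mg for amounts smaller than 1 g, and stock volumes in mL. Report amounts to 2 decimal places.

Scale factor relative to 1 L: 0.121.
Tris-HCl: C1V1 = C2V2 → 91.9 mM × 121 mL ÷ 2000 mM = 5.56 mL
IPTG: V = C2·V2/C1 = 1.63 mM × 121 mL ÷ 134 mM = 1.47 mL
agar: 15.6 g/L × 0.121 L = 1.89 g

Tris-HCl 5.56 mL; IPTG 1.47 mL; agar 1.89 g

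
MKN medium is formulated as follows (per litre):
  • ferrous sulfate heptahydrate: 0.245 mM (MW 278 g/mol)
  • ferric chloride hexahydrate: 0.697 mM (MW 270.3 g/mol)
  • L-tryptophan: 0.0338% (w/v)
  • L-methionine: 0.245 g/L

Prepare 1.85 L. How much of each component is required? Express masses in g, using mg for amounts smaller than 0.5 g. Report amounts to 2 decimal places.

Working volume: 1.85 L.
ferrous sulfate heptahydrate: 0.245 mmol/L × 278 mg/mmol × 1.85 L = 126.00 mg
ferric chloride hexahydrate: 0.697 mmol/L × 270.3 mg/mmol × 1.85 L = 348.54 mg
L-tryptophan: 0.0338% w/v = 0.338 g/L → 0.338 × 1.85 L = 0.63 g
L-methionine: 0.245 g/L × 1.85 L = 0.45325 g = 453.25 mg

ferrous sulfate heptahydrate 126.00 mg; ferric chloride hexahydrate 348.54 mg; L-tryptophan 0.63 g; L-methionine 453.25 mg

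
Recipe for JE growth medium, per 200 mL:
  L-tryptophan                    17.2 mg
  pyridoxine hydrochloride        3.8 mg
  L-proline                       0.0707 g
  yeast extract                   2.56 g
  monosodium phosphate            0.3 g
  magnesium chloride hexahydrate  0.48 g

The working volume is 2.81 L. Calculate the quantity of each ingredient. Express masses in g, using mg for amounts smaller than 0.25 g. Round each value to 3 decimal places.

Scale factor = 2810 mL / 200 mL = 14.05.
L-tryptophan: 17.2 mg × (2810 mL / 200 mL) = 241.660 mg
pyridoxine hydrochloride: 3.8 mg × (2810 mL / 200 mL) = 53.390 mg
L-proline: 0.0707 g × (2810 mL / 200 mL) = 0.993 g
yeast extract: 2.56 g × (2810 mL / 200 mL) = 35.968 g
monosodium phosphate: 0.3 g × (2810 mL / 200 mL) = 4.215 g
magnesium chloride hexahydrate: 0.48 g × (2810 mL / 200 mL) = 6.744 g

L-tryptophan 241.660 mg; pyridoxine hydrochloride 53.390 mg; L-proline 0.993 g; yeast extract 35.968 g; monosodium phosphate 4.215 g; magnesium chloride hexahydrate 6.744 g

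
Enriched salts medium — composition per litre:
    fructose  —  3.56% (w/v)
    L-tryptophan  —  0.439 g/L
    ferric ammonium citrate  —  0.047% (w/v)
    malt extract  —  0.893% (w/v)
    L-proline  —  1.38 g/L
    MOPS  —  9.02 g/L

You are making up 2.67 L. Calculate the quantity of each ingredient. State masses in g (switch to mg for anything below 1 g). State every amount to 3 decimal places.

fructose 95.052 g; L-tryptophan 1.172 g; ferric ammonium citrate 1.255 g; malt extract 23.843 g; L-proline 3.685 g; MOPS 24.083 g

Scale factor relative to 1 L: 2.67.
fructose: 3.56 g per 100 mL × 2670 mL ÷ 100 = 95.052 g
L-tryptophan: 0.439 g/L × 2.67 L = 1.172 g
ferric ammonium citrate: 0.047% w/v = 0.47 g/L → 0.47 × 2.67 L = 1.255 g
malt extract: 0.893% w/v = 8.93 g/L → 8.93 × 2.67 L = 23.843 g
L-proline: 1.38 g/L × 2.67 L = 3.685 g
MOPS: 9.02 g/L × 2.67 L = 24.083 g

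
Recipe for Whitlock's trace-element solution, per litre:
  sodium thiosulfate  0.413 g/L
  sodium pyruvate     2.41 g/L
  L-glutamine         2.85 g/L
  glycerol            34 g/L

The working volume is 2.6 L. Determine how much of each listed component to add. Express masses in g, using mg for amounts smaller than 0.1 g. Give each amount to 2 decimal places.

sodium thiosulfate 1.07 g; sodium pyruvate 6.27 g; L-glutamine 7.41 g; glycerol 88.40 g

Working volume: 2.6 L.
sodium thiosulfate: 0.413 g/L × 2.6 L = 1.07 g
sodium pyruvate: 2.41 g/L × 2.6 L = 6.27 g
L-glutamine: 2.85 g/L × 2.6 L = 7.41 g
glycerol: 34 g/L × 2.6 L = 88.40 g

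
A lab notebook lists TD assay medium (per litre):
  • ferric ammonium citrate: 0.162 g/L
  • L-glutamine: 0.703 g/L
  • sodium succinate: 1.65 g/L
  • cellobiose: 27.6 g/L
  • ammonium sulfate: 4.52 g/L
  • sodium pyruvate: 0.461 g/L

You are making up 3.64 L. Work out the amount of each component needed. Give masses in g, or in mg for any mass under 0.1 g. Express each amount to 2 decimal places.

ferric ammonium citrate 0.59 g; L-glutamine 2.56 g; sodium succinate 6.01 g; cellobiose 100.46 g; ammonium sulfate 16.45 g; sodium pyruvate 1.68 g

Working volume: 3.64 L.
ferric ammonium citrate: 0.162 g/L × 3.64 L = 0.59 g
L-glutamine: 0.703 g/L × 3.64 L = 2.56 g
sodium succinate: 1.65 g/L × 3.64 L = 6.01 g
cellobiose: 27.6 g/L × 3.64 L = 100.46 g
ammonium sulfate: 4.52 g/L × 3.64 L = 16.45 g
sodium pyruvate: 0.461 g/L × 3.64 L = 1.68 g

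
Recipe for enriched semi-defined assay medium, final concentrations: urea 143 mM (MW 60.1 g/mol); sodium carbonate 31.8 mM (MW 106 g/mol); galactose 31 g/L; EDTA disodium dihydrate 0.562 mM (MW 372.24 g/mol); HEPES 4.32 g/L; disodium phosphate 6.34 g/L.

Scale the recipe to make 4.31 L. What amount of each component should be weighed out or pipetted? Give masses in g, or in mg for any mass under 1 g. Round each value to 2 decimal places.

urea 37.04 g; sodium carbonate 14.53 g; galactose 133.61 g; EDTA disodium dihydrate 901.65 mg; HEPES 18.62 g; disodium phosphate 27.33 g

Scale factor relative to 1 L: 4.31.
urea: 143 mmol/L × 60.1 g/mol × 4.31 L ÷ 1000 = 37.04 g
sodium carbonate: 31.8 mmol/L × 106 g/mol × 4.31 L ÷ 1000 = 14.53 g
galactose: 31 g/L × 4.31 L = 133.61 g
EDTA disodium dihydrate: 0.562 mmol/L × 372.24 mg/mmol × 4.31 L = 901.65 mg
HEPES: 4.32 g/L × 4.31 L = 18.62 g
disodium phosphate: 6.34 g/L × 4.31 L = 27.33 g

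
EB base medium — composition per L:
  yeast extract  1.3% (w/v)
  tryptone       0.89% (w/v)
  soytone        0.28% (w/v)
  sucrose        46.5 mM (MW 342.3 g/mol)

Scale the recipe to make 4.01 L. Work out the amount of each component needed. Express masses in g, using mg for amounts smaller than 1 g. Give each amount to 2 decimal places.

yeast extract 52.13 g; tryptone 35.69 g; soytone 11.23 g; sucrose 63.83 g

Working volume: 4.01 L.
yeast extract: 1.3% w/v = 13 g/L → 13 × 4.01 L = 52.13 g
tryptone: 0.89% w/v = 8.9 g/L → 8.9 × 4.01 L = 35.69 g
soytone: 0.28% w/v = 2.8 g/L → 2.8 × 4.01 L = 11.23 g
sucrose: 46.5 mmol/L × 342.3 g/mol × 4.01 L ÷ 1000 = 63.83 g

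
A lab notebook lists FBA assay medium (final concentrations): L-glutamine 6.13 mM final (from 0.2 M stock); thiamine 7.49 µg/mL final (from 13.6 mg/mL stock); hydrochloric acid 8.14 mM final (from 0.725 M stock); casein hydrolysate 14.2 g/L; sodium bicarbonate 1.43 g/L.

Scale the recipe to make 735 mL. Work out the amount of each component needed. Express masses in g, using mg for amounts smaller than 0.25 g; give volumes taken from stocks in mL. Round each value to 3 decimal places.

L-glutamine 22.528 mL; thiamine 0.405 mL; hydrochloric acid 8.252 mL; casein hydrolysate 10.437 g; sodium bicarbonate 1.051 g

Scale factor relative to 1 L: 0.735.
L-glutamine: V = C2·V2/C1 = 6.13 mM × 735 mL ÷ 200 mM = 22.528 mL
thiamine: V = C2·V2/C1 = 7.49 µg/mL × 735 mL ÷ 13600 µg/mL = 0.405 mL
hydrochloric acid: V = C2·V2/C1 = 8.14 mM × 735 mL ÷ 725 mM = 8.252 mL
casein hydrolysate: 14.2 g/L × 0.735 L = 10.437 g
sodium bicarbonate: 1.43 g/L × 0.735 L = 1.051 g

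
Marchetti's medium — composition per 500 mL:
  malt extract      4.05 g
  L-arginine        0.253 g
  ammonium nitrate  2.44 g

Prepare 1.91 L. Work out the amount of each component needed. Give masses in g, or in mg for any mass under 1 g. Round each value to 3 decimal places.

malt extract 15.471 g; L-arginine 966.460 mg; ammonium nitrate 9.321 g

Scale factor = 1910 mL / 500 mL = 3.82.
malt extract: 4.05 g × (1910 mL / 500 mL) = 15.471 g
L-arginine: 0.253 g × (1910 mL / 500 mL) = 0.96646 g = 966.460 mg
ammonium nitrate: 2.44 g × (1910 mL / 500 mL) = 9.321 g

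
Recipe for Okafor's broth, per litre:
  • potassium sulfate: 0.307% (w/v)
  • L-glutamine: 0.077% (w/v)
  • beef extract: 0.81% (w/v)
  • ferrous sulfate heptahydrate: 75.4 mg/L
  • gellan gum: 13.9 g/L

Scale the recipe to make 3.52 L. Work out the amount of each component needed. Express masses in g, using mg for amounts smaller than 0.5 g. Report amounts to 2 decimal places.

potassium sulfate 10.81 g; L-glutamine 2.71 g; beef extract 28.51 g; ferrous sulfate heptahydrate 265.41 mg; gellan gum 48.93 g

Working volume: 3.52 L.
potassium sulfate: 0.307 g per 100 mL × 3520 mL ÷ 100 = 10.81 g
L-glutamine: 0.077 g per 100 mL × 3520 mL ÷ 100 = 2.71 g
beef extract: 0.81% w/v = 8.1 g/L → 8.1 × 3.52 L = 28.51 g
ferrous sulfate heptahydrate: 75.4 mg/L × 3.52 L = 265.41 mg
gellan gum: 13.9 g/L × 3.52 L = 48.93 g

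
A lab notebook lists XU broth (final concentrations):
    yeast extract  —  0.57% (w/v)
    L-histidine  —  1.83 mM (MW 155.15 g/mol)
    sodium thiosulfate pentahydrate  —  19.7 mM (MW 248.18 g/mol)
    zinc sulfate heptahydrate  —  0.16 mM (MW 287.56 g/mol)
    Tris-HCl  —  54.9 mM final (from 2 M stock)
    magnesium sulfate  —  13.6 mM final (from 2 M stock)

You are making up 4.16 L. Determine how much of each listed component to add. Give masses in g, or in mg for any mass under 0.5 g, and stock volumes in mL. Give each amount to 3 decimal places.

Working volume: 4.16 L.
yeast extract: 0.57 g per 100 mL × 4160 mL ÷ 100 = 23.712 g
L-histidine: 1.83 mmol/L × 155.15 g/mol × 4.16 L ÷ 1000 = 1.181 g
sodium thiosulfate pentahydrate: 19.7 mmol/L × 248.18 g/mol × 4.16 L ÷ 1000 = 20.339 g
zinc sulfate heptahydrate: 0.16 mmol/L × 287.56 mg/mmol × 4.16 L = 191.400 mg
Tris-HCl: dilute stock: 54.9 mM × 4160 mL ÷ 2000 mM = 114.192 mL
magnesium sulfate: C1V1 = C2V2 → 13.6 mM × 4160 mL ÷ 2000 mM = 28.288 mL

yeast extract 23.712 g; L-histidine 1.181 g; sodium thiosulfate pentahydrate 20.339 g; zinc sulfate heptahydrate 191.400 mg; Tris-HCl 114.192 mL; magnesium sulfate 28.288 mL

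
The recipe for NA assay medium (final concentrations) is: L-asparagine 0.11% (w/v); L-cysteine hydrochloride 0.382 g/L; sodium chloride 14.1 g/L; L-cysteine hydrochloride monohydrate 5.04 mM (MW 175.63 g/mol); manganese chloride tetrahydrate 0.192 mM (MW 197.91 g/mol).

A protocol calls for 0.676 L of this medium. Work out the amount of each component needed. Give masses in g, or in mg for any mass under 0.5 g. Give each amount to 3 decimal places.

Scale factor relative to 1 L: 0.676.
L-asparagine: 0.11% w/v = 1.1 g/L → 1.1 × 0.676 L = 0.744 g
L-cysteine hydrochloride: 0.382 g/L × 0.676 L = 0.258232 g = 258.232 mg
sodium chloride: 14.1 g/L × 0.676 L = 9.532 g
L-cysteine hydrochloride monohydrate: 5.04 mmol/L × 175.63 g/mol × 0.676 L ÷ 1000 = 0.598 g
manganese chloride tetrahydrate: 0.192 mmol/L × 197.91 mg/mmol × 0.676 L = 25.687 mg

L-asparagine 0.744 g; L-cysteine hydrochloride 258.232 mg; sodium chloride 9.532 g; L-cysteine hydrochloride monohydrate 0.598 g; manganese chloride tetrahydrate 25.687 mg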